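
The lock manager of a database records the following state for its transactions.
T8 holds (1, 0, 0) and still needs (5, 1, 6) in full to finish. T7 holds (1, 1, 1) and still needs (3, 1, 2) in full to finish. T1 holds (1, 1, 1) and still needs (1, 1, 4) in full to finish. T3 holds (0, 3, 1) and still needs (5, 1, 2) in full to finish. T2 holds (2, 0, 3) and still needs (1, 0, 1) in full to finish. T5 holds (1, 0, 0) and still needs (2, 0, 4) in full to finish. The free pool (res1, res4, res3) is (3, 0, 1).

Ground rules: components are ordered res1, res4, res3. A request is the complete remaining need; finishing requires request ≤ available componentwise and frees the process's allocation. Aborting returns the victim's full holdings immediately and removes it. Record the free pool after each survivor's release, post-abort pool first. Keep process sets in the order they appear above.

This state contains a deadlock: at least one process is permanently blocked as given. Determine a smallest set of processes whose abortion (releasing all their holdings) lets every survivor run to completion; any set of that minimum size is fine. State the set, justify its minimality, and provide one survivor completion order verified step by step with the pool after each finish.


Minimum abort set: T3.
Key observation: the returned (0, 3, 1) from T3 is what brings T7 — unrunnable before, under any order — into play at step 1.
No smaller set exists: with zero aborts the deadlock remains.
The survivors complete as T7, T2, T5, T1, T8. Walking it through (starting from the post-abort pool):
  pool = (3, 3, 2)
  run T7 (needs (3, 1, 2), free (3, 3, 2)); after release of (1, 1, 1) the pool is (4, 4, 3)
  run T2 (needs (1, 0, 1), free (4, 4, 3)); after release of (2, 0, 3) the pool is (6, 4, 6)
  run T5 (needs (2, 0, 4), free (6, 4, 6)); after release of (1, 0, 0) the pool is (7, 4, 6)
  run T1 (needs (1, 1, 4), free (7, 4, 6)); after release of (1, 1, 1) the pool is (8, 5, 7)
  run T8 (needs (5, 1, 6), free (8, 5, 7)); after release of (1, 0, 0) the pool is (9, 5, 7)


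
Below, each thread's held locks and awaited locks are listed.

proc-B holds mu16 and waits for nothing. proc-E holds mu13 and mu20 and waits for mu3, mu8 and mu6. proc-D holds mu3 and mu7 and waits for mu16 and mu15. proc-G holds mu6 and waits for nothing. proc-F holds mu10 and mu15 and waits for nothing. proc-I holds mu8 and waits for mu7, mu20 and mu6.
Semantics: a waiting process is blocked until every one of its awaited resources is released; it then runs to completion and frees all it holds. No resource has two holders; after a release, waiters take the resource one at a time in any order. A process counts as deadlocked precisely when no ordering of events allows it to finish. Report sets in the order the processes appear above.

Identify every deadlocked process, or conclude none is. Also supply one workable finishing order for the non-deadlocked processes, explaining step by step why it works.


Deadlocked set: proc-E and proc-I.
Key observation: along proc-E -> proc-I -> proc-E, each member waits on what the next one holds — a deadlock; no other process is dragged down with it.
The rest can finish in the order proc-B, proc-G, proc-F, proc-D.
Walking it through:
  proc-B: no waits; runs immediately, freeing mu16
  proc-G: no waits; runs immediately, freeing mu6
  proc-F: no waits; runs immediately, freeing mu10 and mu15
  proc-D: everything it awaited (mu16 and mu15) is free; runs, freeing mu3 and mu7


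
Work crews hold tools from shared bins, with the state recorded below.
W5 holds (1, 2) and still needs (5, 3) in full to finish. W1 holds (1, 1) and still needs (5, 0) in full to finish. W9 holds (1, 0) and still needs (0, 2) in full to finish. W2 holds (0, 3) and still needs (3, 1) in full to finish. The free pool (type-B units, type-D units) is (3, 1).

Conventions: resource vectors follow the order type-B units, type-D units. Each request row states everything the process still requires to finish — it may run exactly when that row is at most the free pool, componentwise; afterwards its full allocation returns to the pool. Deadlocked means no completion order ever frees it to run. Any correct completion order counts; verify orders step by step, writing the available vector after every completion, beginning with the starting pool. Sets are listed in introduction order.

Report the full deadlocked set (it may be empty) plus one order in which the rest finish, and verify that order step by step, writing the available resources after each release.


Deadlocked: W5 and W1.
Key observation: once W2, W9 finish, the pool peaks at (4, 4) — and every remaining process still needs more type-B units than that.
A valid finishing order for the others: W2, W9. Walking it through:
  pool = (3, 1)
  W2: need (3, 1) fits (3, 1); releases (0, 3), pool now (3, 4)
  W9: need (0, 2) fits (3, 4); releases (1, 0), pool now (4, 4)
None of the blocked processes ever fits:
  W5 still needs (5, 3) but only (4, 4) is free — short on type-B units
  W1 still needs (5, 0) but only (4, 4) is free — short on type-B units


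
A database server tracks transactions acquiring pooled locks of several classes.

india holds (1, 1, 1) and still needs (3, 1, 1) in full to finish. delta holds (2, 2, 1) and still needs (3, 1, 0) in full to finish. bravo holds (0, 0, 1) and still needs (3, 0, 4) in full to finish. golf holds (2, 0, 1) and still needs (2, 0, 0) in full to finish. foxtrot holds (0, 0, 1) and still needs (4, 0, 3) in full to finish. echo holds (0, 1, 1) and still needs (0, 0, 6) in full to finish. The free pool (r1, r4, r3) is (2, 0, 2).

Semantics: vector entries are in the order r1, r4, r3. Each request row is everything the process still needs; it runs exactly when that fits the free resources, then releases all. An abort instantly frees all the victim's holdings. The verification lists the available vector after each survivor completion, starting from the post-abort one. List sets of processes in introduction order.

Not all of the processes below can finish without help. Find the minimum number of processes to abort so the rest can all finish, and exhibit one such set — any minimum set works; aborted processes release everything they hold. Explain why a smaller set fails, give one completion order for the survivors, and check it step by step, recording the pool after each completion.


The answer: abort india.
Key observation: delta had no path to completion before; after the abort of india ((1, 1, 1) returned), step 2 is where it fits.
Why nothing smaller works: aborting no one leaves the state deadlocked as given.
One survivor order: golf, delta, bravo, echo, foxtrot. Step-by-step check (post-abort pool first):
  pool = (3, 1, 3)
  golf: need (2, 0, 0) fits (3, 1, 3); releases (2, 0, 1), pool now (5, 1, 4)
  delta: need (3, 1, 0) fits (5, 1, 4); releases (2, 2, 1), pool now (7, 3, 5)
  bravo: need (3, 0, 4) fits (7, 3, 5); releases (0, 0, 1), pool now (7, 3, 6)
  echo: need (0, 0, 6) fits (7, 3, 6); releases (0, 1, 1), pool now (7, 4, 7)
  foxtrot: need (4, 0, 3) fits (7, 4, 7); releases (0, 0, 1), pool now (7, 4, 8)


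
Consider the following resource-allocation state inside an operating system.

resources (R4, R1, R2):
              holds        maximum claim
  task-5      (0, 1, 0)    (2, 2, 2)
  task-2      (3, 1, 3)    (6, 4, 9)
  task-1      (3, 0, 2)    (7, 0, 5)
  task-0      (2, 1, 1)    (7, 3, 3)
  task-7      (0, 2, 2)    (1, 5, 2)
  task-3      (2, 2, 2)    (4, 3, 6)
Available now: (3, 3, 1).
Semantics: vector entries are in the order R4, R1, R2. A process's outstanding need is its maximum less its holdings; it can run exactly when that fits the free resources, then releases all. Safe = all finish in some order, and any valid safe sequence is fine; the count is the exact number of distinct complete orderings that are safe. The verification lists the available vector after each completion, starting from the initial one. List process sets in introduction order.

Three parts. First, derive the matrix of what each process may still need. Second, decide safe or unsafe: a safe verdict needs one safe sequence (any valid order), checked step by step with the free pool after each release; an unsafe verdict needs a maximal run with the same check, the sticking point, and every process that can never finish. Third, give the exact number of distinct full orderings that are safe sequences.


(1) Need matrix, components ordered R4, R1, R2:
  task-5: (2, 1, 2)
  task-2: (3, 3, 6)
  task-1: (4, 0, 3)
  task-0: (5, 2, 2)
  task-7: (1, 3, 0)
  task-3: (2, 1, 4)
(2) The state is UNSAFE.
Key observation: after task-7, task-5 the pool peaks at (3, 6, 3), and each blocked process is short somewhere: task-2 on R2; task-1 on R4; task-0 on R4; task-3 on R2.
The run task-7, task-5 cannot be extended any further. Step-by-step check:
  pool = (3, 3, 1)
  task-7: need (1, 3, 0) fits (3, 3, 1); releases (0, 2, 2), pool now (3, 5, 3)
  task-5: need (2, 1, 2) fits (3, 5, 3); releases (0, 1, 0), pool now (3, 6, 3)
  task-2 cannot run: need (3, 3, 6) vs free (3, 6, 3) (insufficient R2)
  task-1 cannot run: need (4, 0, 3) vs free (3, 6, 3) (insufficient R4)
  task-0 cannot run: need (5, 2, 2) vs free (3, 6, 3) (insufficient R4)
  task-3 cannot run: need (2, 1, 4) vs free (3, 6, 3) (insufficient R2)
Permanently blocked: task-2, task-1, task-0 and task-3.
(3) Exactly 0 of the possible complete orderings are safe sequences.


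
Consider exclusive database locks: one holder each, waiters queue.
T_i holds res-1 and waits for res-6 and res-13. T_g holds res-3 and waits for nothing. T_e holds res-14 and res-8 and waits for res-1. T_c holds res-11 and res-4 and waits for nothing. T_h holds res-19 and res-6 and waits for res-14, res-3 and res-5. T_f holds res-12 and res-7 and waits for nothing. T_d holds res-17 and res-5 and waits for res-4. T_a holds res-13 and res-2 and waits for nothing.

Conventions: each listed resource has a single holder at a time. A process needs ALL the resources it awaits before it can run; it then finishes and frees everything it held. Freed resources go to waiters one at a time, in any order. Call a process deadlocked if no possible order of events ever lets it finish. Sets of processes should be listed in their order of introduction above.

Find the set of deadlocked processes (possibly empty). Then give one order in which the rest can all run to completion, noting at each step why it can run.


Deadlocked set: T_i, T_e and T_h.
Key observation: the wait chain closes on itself along T_i -> T_h -> T_e -> T_i; no other process is dragged down with it.
The rest can finish in the order T_c, T_a, T_g, T_f, T_d.
Step-by-step check:
  run T_c (it waits on nothing); releases res-11 and res-4
  run T_a (it waits on nothing); releases res-13 and res-2
  run T_g (it waits on nothing); releases res-3
  run T_f (it waits on nothing); releases res-12 and res-7
  T_d waits on res-4 — all released -> runs and releases res-17 and res-5


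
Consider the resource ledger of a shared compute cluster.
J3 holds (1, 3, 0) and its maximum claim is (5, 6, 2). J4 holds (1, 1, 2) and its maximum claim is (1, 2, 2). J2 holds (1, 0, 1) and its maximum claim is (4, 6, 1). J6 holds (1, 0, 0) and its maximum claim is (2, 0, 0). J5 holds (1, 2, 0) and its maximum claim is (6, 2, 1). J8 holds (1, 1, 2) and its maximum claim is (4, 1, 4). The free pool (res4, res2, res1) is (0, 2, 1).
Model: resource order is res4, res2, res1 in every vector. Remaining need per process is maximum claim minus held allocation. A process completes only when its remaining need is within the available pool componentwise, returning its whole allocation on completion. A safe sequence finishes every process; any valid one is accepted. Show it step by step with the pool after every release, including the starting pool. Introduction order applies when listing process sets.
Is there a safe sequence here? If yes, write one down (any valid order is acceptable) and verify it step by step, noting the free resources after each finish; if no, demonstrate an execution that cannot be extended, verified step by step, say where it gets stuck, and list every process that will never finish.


UNSAFE.
Key observation: after J4, J6 complete, (2, 3, 3) is the best the pool ever gets, yet each leftover process wants more res4.
A maximal execution: J4, J6 — then nothing else fits. Step-by-step check:
  pool = (0, 2, 1)
  run J4 (needs (0, 1, 0), free (0, 2, 1)); after release of (1, 1, 2) the pool is (1, 3, 3)
  run J6 (needs (1, 0, 0), free (1, 3, 3)); after release of (1, 0, 0) the pool is (2, 3, 3)
  J3 cannot run: need (4, 3, 2) vs free (2, 3, 3) (insufficient res4)
  J2 cannot run: need (3, 6, 0) vs free (2, 3, 3) (insufficient res4 and res2)
  J5 cannot run: need (5, 0, 1) vs free (2, 3, 3) (insufficient res4)
  J8 cannot run: need (3, 0, 2) vs free (2, 3, 3) (insufficient res4)
Processes that can never finish: J3, J2, J5 and J8.


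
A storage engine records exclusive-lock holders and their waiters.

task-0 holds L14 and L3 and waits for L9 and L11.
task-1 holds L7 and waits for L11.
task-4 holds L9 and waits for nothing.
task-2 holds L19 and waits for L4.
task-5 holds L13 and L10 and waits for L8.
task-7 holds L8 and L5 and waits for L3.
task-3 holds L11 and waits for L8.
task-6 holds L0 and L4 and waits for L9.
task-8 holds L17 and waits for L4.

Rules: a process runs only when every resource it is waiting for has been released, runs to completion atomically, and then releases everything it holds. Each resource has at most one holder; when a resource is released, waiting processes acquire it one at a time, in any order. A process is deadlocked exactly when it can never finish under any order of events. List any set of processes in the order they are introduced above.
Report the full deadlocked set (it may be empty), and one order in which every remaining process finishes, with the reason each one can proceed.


Deadlocked: task-0, task-1, task-5, task-7 and task-3.
Key observation: the waits loop around task-0 -> task-3 -> task-7 -> task-0 with no way out; task-1 and task-5 wait into the deadlock from upstream.
The rest can finish in the order task-4, task-6, task-8, task-2.
Walking it through:
  task-4 waits on nothing -> runs at once and releases L9
  run task-6 (all its waits — L9 — are resolved); releases L0 and L4
  run task-8 (all its waits — L4 — are resolved); releases L17
  run task-2 (all its waits — L4 — are resolved); releases L19


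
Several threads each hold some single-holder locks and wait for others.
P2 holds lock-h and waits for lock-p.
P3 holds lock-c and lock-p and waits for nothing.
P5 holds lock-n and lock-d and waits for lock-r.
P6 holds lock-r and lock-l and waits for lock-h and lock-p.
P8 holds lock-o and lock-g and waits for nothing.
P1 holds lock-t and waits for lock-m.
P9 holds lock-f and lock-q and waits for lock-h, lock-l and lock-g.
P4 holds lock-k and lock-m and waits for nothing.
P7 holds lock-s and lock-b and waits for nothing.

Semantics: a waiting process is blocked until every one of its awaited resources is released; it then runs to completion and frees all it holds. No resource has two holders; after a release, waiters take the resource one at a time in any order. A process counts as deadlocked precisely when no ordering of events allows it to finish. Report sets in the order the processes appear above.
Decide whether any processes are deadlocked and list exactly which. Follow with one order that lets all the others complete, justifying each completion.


Nothing here is deadlocked.
Key observation: although several processes wait, no cycle exists — each chain bottoms out at a free runner.
The rest can finish in the order P3, P4, P1, P7, P8, P2, P6, P5, P9.
Check, step by step:
  P3: no waits; runs immediately, freeing lock-c and lock-p
  P4: no waits; runs immediately, freeing lock-k and lock-m
  P1 waits on lock-m — all released -> runs and releases lock-t
  P7: no waits; runs immediately, freeing lock-s and lock-b
  P8: no waits; runs immediately, freeing lock-o and lock-g
  P2 waits on lock-p — all released -> runs and releases lock-h
  P6 waits on lock-h and lock-p — all released -> runs and releases lock-r and lock-l
  P5 waits on lock-r — all released -> runs and releases lock-n and lock-d
  P9 waits on lock-h, lock-l and lock-g — all released -> runs and releases lock-f and lock-q


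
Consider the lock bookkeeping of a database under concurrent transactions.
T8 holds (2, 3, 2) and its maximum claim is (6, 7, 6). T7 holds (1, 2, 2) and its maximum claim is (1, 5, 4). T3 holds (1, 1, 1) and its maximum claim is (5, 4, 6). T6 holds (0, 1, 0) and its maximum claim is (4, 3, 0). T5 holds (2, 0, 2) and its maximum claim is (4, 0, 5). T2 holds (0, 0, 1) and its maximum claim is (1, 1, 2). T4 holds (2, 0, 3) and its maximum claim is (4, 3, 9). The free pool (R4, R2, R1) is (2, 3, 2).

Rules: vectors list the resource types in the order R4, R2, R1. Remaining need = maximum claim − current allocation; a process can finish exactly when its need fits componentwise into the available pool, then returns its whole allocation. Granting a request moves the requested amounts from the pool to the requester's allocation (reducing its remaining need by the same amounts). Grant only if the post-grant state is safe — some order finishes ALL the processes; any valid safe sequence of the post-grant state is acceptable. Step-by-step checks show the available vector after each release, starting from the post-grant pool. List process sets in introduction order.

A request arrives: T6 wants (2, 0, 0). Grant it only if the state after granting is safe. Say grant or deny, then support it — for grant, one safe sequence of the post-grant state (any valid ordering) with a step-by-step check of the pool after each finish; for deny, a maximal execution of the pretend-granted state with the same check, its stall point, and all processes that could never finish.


DENY: after the grant no complete ordering would exist.
Key observation: the pool after T7, T2 is (1, 5, 5); every surviving request exceeds it in R4, so progress ends there.
On the post-grant state, T7, T2 is a maximal run — nothing extends it. Verifying each step:
  pool = (0, 3, 2)
  run T7 (needs (0, 3, 2), free (0, 3, 2)); after release of (1, 2, 2) the pool is (1, 5, 4)
  run T2 (needs (1, 1, 1), free (1, 5, 4)); after release of (0, 0, 1) the pool is (1, 5, 5)
  T8 cannot run: need (4, 4, 4) vs free (1, 5, 5) (insufficient R4)
  T3 cannot run: need (4, 3, 5) vs free (1, 5, 5) (insufficient R4)
  T6 cannot run: need (2, 2, 0) vs free (1, 5, 5) (insufficient R4)
  T5 cannot run: need (2, 0, 3) vs free (1, 5, 5) (insufficient R4)
  T4 cannot run: need (2, 3, 6) vs free (1, 5, 5) (insufficient R4 and R1)
Had the request been granted, T8, T3, T6, T5 and T4 could never finish.


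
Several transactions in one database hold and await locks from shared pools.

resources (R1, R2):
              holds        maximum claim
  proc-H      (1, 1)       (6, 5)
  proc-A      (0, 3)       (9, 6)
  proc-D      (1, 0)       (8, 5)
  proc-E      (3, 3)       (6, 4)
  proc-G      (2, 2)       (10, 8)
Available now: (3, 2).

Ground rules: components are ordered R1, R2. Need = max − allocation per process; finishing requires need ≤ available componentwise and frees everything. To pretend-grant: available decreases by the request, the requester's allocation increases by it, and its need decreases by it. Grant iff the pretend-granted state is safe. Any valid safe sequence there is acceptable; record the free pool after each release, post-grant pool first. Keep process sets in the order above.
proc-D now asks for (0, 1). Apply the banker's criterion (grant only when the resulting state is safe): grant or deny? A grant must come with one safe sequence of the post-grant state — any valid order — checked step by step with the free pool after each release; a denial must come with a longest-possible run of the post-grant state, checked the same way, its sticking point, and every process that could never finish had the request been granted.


GRANT. The post-grant state is safe; one safe sequence: proc-E, proc-H, proc-D, proc-G, proc-A.
Key observation: the grant leaves (3, 1) free — enough for proc-E, whose release restarts the cascade.
Verifying the post-grant state step by step:
  pool = (3, 1)
  run proc-E (needs (3, 1), free (3, 1)); after release of (3, 3) the pool is (6, 4)
  run proc-H (needs (5, 4), free (6, 4)); after release of (1, 1) the pool is (7, 5)
  run proc-D (needs (7, 4), free (7, 5)); after release of (1, 1) the pool is (8, 6)
  run proc-G (needs (8, 6), free (8, 6)); after release of (2, 2) the pool is (10, 8)
  run proc-A (needs (9, 3), free (10, 8)); after release of (0, 3) the pool is (10, 11)


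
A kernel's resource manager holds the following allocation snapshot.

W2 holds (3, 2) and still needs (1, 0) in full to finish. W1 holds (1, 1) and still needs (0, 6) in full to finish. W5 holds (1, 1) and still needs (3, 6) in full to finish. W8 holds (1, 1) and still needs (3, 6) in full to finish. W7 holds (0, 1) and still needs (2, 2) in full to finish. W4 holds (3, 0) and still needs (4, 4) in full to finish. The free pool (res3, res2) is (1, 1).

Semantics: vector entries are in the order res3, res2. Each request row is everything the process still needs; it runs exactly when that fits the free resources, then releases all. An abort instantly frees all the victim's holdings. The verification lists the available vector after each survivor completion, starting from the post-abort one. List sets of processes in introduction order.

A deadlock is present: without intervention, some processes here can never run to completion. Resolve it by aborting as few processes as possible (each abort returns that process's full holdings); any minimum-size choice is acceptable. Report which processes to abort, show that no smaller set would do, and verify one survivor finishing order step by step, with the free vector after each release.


Abort W1 and W8.
Key observation: W5 could never have finished before the abort; with (2, 2) returned by W1 and W8, it fits at step 4.
No one abort is enough; case by case: W2 alone leaves W1 blocked (short on res2); W1 alone leaves W5 blocked (short on res2); W5 alone leaves W1 blocked (short on res2); W8 alone leaves W1 blocked (short on res2); W7 alone leaves W1 blocked (short on res2); W4 alone leaves W1 blocked (short on res2).
Survivors finish in the order: W7, W2, W4, W5. Step-by-step check (pool after the aborts first):
  pool = (3, 3)
  W7 needs (2, 2) <= (3, 3) -> finishes; pool += (0, 1) = (3, 4)
  W2 needs (1, 0) <= (3, 4) -> finishes; pool += (3, 2) = (6, 6)
  W4 needs (4, 4) <= (6, 6) -> finishes; pool += (3, 0) = (9, 6)
  W5 needs (3, 6) <= (9, 6) -> finishes; pool += (1, 1) = (10, 7)


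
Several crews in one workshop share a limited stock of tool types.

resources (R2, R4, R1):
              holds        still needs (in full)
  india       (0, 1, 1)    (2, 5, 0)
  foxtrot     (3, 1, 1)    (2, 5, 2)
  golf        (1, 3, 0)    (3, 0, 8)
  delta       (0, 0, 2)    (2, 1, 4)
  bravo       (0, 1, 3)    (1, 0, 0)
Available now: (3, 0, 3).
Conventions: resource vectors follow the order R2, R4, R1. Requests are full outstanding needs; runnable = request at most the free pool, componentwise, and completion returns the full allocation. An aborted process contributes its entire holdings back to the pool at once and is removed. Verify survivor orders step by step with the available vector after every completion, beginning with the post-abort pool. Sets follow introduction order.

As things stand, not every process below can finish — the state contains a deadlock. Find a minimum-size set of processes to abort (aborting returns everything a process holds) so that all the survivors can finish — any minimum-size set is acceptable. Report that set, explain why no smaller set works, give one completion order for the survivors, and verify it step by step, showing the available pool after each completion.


The answer: abort foxtrot.
Key observation: aborting foxtrot returns (3, 1, 1), and india — hopeless before — runs at step 4 with the returned capacity in the pool.
No smaller set exists: with zero aborts the deadlock remains.
The survivors complete as bravo, delta, golf, india. Verifying each step (starting from the post-abort pool):
  pool = (6, 1, 4)
  bravo needs (1, 0, 0) <= (6, 1, 4) -> finishes; pool += (0, 1, 3) = (6, 2, 7)
  delta needs (2, 1, 4) <= (6, 2, 7) -> finishes; pool += (0, 0, 2) = (6, 2, 9)
  golf needs (3, 0, 8) <= (6, 2, 9) -> finishes; pool += (1, 3, 0) = (7, 5, 9)
  india needs (2, 5, 0) <= (7, 5, 9) -> finishes; pool += (0, 1, 1) = (7, 6, 10)


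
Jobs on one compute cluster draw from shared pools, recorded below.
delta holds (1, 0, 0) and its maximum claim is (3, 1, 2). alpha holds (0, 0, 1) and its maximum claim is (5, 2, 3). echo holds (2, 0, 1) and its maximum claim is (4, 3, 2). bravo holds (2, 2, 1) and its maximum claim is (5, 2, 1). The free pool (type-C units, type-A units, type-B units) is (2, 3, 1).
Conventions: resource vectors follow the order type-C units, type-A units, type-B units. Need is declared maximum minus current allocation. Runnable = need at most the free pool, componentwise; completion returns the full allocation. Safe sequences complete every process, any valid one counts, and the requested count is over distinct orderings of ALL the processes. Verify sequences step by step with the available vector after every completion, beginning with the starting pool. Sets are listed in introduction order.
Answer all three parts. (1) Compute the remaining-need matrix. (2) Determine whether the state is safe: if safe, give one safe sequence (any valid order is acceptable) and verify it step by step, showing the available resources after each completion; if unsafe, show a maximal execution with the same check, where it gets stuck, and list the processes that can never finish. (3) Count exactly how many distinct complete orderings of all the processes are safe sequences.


(1) Outstanding need per process (order type-C units, type-A units, type-B units):
  delta: (2, 1, 2)
  alpha: (5, 2, 2)
  echo: (2, 3, 1)
  bravo: (3, 0, 0)
(2) SAFE, for example via the order echo, delta, alpha, bravo.
Key observation: echo marks the first exact bind of the order: its need (2, 3, 1) fits the free (2, 3, 1) with zero slack on a requested resource.
Walking it through:
  pool = (2, 3, 1)
  run echo (needs (2, 3, 1), free (2, 3, 1)); after release of (2, 0, 1) the pool is (4, 3, 2)
  run delta (needs (2, 1, 2), free (4, 3, 2)); after release of (1, 0, 0) the pool is (5, 3, 2)
  run alpha (needs (5, 2, 2), free (5, 3, 2)); after release of (0, 0, 1) the pool is (5, 3, 3)
  run bravo (needs (3, 0, 0), free (5, 3, 3)); after release of (2, 2, 1) the pool is (7, 5, 4)
(3) Exactly 4 of the possible complete orderings are safe sequences.


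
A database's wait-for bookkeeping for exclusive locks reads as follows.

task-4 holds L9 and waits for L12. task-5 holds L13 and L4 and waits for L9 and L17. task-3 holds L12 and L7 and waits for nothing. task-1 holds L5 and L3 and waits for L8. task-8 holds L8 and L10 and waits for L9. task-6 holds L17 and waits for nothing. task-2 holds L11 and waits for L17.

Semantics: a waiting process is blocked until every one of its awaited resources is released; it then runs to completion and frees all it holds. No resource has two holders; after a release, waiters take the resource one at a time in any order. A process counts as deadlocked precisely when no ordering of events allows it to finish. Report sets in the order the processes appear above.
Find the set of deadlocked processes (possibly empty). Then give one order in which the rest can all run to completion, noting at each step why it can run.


Nothing here is deadlocked.
Key observation: every chain of waits terminates; starting from the processes that wait on nothing, all the rest unlock in turn.
A valid finishing order for the others: task-3, task-4, task-6, task-2, task-8, task-1, task-5.
Verifying each step:
  task-3: no waits; runs immediately, freeing L12 and L7
  task-4 waits on L12 — all released -> runs and releases L9
  task-6: no waits; runs immediately, freeing L17
  task-2 waits on L17 — all released -> runs and releases L11
  task-8 waits on L9 — all released -> runs and releases L8 and L10
  task-1 waits on L8 — all released -> runs and releases L5 and L3
  task-5 waits on L9 and L17 — all released -> runs and releases L13 and L4


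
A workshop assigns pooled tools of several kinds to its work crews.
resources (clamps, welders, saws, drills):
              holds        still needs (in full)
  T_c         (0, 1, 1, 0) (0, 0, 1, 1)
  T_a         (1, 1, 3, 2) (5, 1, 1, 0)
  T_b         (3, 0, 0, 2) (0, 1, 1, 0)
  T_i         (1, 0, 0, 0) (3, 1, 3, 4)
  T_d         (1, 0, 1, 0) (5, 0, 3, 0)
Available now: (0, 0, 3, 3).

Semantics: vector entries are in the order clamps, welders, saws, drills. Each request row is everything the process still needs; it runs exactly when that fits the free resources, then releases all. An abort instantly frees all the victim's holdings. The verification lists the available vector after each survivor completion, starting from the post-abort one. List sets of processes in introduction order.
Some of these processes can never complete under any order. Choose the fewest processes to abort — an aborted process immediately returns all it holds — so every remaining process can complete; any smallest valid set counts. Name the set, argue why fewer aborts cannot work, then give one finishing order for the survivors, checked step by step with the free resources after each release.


Minimum abort set: T_a.
Key observation: T_d had no path to completion before; after the abort of T_a ((1, 1, 3, 2) returned), step 3 is where it fits.
Minimality: the empty abort set fails — the state is deadlocked as it stands.
Survivors finish in the order: T_b, T_i, T_d, T_c. Walking it through (pool after the aborts first):
  pool = (1, 1, 6, 5)
  T_b needs (0, 1, 1, 0) <= (1, 1, 6, 5) -> finishes; pool += (3, 0, 0, 2) = (4, 1, 6, 7)
  T_i needs (3, 1, 3, 4) <= (4, 1, 6, 7) -> finishes; pool += (1, 0, 0, 0) = (5, 1, 6, 7)
  T_d needs (5, 0, 3, 0) <= (5, 1, 6, 7) -> finishes; pool += (1, 0, 1, 0) = (6, 1, 7, 7)
  T_c needs (0, 0, 1, 1) <= (6, 1, 7, 7) -> finishes; pool += (0, 1, 1, 0) = (6, 2, 8, 7)


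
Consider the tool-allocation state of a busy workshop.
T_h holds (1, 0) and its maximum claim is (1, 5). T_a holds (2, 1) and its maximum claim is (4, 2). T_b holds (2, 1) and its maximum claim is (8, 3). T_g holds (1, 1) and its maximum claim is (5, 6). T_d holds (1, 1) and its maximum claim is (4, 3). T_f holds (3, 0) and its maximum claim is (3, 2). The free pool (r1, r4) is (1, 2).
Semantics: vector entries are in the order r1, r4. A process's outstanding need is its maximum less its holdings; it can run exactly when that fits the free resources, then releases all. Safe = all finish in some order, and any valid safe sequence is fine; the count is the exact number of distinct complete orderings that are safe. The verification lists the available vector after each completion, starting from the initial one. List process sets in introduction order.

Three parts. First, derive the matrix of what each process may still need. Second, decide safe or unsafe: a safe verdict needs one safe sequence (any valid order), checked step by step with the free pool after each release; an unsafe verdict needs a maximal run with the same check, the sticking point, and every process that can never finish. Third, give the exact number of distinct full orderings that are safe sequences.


(1) Remaining need (order r1, r4):
  T_h: (0, 5)
  T_a: (2, 1)
  T_b: (6, 2)
  T_g: (4, 5)
  T_d: (3, 2)
  T_f: (0, 2)
(2) SAFE. One safe sequence: T_f, T_d, T_a, T_b, T_h, T_g.
Key observation: the order's first zero-slack moment is T_f ((0, 2) needed, (1, 2) free — a requested resource with nothing to spare).
Step-by-step check:
  pool = (1, 2)
  T_f needs (0, 2) <= (1, 2) -> finishes; pool += (3, 0) = (4, 2)
  T_d needs (3, 2) <= (4, 2) -> finishes; pool += (1, 1) = (5, 3)
  T_a needs (2, 1) <= (5, 3) -> finishes; pool += (2, 1) = (7, 4)
  T_b needs (6, 2) <= (7, 4) -> finishes; pool += (2, 1) = (9, 5)
  T_h needs (0, 5) <= (9, 5) -> finishes; pool += (1, 0) = (10, 5)
  T_g needs (4, 5) <= (10, 5) -> finishes; pool += (1, 1) = (11, 6)
(3) The exact count: 6 of the possible complete orderings are safe sequences.


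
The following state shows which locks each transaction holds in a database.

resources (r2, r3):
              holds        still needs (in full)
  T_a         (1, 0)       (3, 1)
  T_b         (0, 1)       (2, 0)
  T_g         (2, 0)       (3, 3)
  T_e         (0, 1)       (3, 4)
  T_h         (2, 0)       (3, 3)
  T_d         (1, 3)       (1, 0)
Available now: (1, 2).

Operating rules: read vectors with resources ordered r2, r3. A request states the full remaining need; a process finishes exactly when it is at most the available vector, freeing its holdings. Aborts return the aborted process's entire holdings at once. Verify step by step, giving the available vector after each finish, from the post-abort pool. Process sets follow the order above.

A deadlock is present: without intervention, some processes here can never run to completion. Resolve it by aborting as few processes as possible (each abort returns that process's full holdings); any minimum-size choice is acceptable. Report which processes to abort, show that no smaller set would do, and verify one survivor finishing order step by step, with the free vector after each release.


The answer: abort T_a.
Key observation: no ordering could ever have run T_h before the abort of T_a; with (1, 0) back in the pool it fits at step 2.
No smaller set exists: with zero aborts the deadlock remains.
The survivors complete as T_d, T_h, T_e, T_b, T_g. Check, step by step (starting from the post-abort pool):
  pool = (2, 2)
  T_d: need (1, 0) fits (2, 2); releases (1, 3), pool now (3, 5)
  T_h: need (3, 3) fits (3, 5); releases (2, 0), pool now (5, 5)
  T_e: need (3, 4) fits (5, 5); releases (0, 1), pool now (5, 6)
  T_b: need (2, 0) fits (5, 6); releases (0, 1), pool now (5, 7)
  T_g: need (3, 3) fits (5, 7); releases (2, 0), pool now (7, 7)


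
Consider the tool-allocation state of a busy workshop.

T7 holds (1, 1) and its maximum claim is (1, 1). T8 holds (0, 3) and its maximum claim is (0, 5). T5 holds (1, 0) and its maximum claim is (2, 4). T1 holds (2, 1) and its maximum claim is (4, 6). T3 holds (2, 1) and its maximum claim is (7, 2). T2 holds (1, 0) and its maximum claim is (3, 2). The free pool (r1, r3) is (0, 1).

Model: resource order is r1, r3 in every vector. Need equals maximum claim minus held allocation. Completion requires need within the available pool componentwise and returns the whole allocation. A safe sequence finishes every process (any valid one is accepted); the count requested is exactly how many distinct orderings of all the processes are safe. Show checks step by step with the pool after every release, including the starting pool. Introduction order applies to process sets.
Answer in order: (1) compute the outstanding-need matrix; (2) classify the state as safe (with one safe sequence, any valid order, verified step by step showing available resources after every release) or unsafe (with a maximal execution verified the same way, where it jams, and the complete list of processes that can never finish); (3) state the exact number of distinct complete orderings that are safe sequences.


(1) Remaining need (order r1, r3):
  T7: (0, 0)
  T8: (0, 2)
  T5: (1, 4)
  T1: (2, 5)
  T3: (5, 1)
  T2: (2, 2)
(2) SAFE. One safe sequence: T7, T8, T5, T1, T2, T3.
Key observation: the first exact fit in this order is T8 — it needs (0, 2) with (1, 2) free, meeting a requested resource to the last unit.
Check, step by step:
  pool = (0, 1)
  run T7 (needs (0, 0), free (0, 1)); after release of (1, 1) the pool is (1, 2)
  run T8 (needs (0, 2), free (1, 2)); after release of (0, 3) the pool is (1, 5)
  run T5 (needs (1, 4), free (1, 5)); after release of (1, 0) the pool is (2, 5)
  run T1 (needs (2, 5), free (2, 5)); after release of (2, 1) the pool is (4, 6)
  run T2 (needs (2, 2), free (4, 6)); after release of (1, 0) the pool is (5, 6)
  run T3 (needs (5, 1), free (5, 6)); after release of (2, 1) the pool is (7, 7)
(3) Exactly 2 of the possible complete orderings are safe sequences.


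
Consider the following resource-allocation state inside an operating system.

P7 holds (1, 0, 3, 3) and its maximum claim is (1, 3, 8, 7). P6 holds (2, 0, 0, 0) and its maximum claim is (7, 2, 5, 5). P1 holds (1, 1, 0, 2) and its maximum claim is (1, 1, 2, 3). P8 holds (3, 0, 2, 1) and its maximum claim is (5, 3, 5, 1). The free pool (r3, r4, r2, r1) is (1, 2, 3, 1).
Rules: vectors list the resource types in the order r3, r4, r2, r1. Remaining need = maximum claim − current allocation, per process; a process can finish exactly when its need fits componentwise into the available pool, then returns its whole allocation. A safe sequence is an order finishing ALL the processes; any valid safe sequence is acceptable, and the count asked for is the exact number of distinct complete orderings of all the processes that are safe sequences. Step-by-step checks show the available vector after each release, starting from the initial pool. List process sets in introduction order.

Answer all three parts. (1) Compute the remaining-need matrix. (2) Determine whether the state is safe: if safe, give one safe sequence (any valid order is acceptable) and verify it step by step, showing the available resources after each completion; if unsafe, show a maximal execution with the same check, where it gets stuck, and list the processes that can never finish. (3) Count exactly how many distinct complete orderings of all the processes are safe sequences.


(1) Outstanding need per process (order r3, r4, r2, r1):
  P7: (0, 3, 5, 4)
  P6: (5, 2, 5, 5)
  P1: (0, 0, 2, 1)
  P8: (2, 3, 3, 0)
(2) SAFE. One safe sequence: P1, P8, P7, P6.
Key observation: P1 marks the first exact bind of the order: its need (0, 0, 2, 1) fits the free (1, 2, 3, 1) with zero slack on a requested resource.
Step-by-step check:
  pool = (1, 2, 3, 1)
  P1 needs (0, 0, 2, 1) <= (1, 2, 3, 1) -> finishes; pool += (1, 1, 0, 2) = (2, 3, 3, 3)
  P8 needs (2, 3, 3, 0) <= (2, 3, 3, 3) -> finishes; pool += (3, 0, 2, 1) = (5, 3, 5, 4)
  P7 needs (0, 3, 5, 4) <= (5, 3, 5, 4) -> finishes; pool += (1, 0, 3, 3) = (6, 3, 8, 7)
  P6 needs (5, 2, 5, 5) <= (6, 3, 8, 7) -> finishes; pool += (2, 0, 0, 0) = (8, 3, 8, 7)
(3) The exact count: 1 of the possible complete orderings is a safe sequence.


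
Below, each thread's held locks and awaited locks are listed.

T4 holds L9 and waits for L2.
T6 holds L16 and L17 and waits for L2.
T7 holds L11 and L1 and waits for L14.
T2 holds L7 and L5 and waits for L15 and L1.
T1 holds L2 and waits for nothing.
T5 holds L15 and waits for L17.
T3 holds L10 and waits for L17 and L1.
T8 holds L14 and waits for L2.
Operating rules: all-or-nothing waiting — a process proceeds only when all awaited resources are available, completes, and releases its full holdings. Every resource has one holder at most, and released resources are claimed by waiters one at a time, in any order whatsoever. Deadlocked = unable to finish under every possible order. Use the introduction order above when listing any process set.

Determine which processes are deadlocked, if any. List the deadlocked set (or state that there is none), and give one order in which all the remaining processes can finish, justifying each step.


No process is deadlocked.
Key observation: there is no circular wait here — follow any chain and it reaches a process that is free to run now.
A valid finishing order for the others: T1, T4, T6, T5, T8, T7, T2, T3.
Step-by-step check:
  run T1 (it waits on nothing); releases L2
  T4: everything it awaited (L2) is free; runs, freeing L9
  T6: everything it awaited (L2) is free; runs, freeing L16 and L17
  T5: everything it awaited (L17) is free; runs, freeing L15
  T8: everything it awaited (L2) is free; runs, freeing L14
  T7: everything it awaited (L14) is free; runs, freeing L11 and L1
  T2: everything it awaited (L15 and L1) is free; runs, freeing L7 and L5
  T3: everything it awaited (L17 and L1) is free; runs, freeing L10
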